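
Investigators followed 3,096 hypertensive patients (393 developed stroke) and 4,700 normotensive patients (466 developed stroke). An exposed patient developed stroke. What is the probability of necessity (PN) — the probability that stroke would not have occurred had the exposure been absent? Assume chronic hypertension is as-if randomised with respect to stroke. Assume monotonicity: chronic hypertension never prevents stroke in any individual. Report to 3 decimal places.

PN ≈ 0.219

p₁ = P(outcome | exposed) = 393/3096 = 0.12694
p₀ = P(outcome | unexposed) = 466/4700 = 0.099149
Under exogeneity and monotonicity, PN = (p₁ − p₀) / p₁.
PN = (0.12694 − 0.099149) / 0.12694 = 0.027789 / 0.12694 ≈ 0.2189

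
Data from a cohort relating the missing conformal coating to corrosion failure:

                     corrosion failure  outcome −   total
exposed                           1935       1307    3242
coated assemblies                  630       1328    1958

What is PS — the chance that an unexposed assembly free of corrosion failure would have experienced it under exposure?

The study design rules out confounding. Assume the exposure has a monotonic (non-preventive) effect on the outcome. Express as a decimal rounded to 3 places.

p₁ = P(outcome | exposed) = 1935/3242 = 0.59685
p₀ = P(outcome | unexposed) = 630/1958 = 0.32176
Under exogeneity and monotonicity, PS = (p₁ − p₀)/(1 − p₀).
PS = (0.59685 − 0.32176) / 0.67824 ≈ 0.4056

PS ≈ 0.406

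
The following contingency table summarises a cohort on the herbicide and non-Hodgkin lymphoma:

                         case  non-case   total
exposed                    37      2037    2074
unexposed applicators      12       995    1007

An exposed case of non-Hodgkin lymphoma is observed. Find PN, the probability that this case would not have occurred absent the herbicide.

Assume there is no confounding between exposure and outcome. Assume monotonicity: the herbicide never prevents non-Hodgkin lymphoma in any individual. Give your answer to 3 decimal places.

PN ≈ 0.332

p₁ = P(outcome | exposed) = 37/2074 = 0.01784
p₀ = P(outcome | unexposed) = 12/1007 = 0.011917
Under exogeneity and monotonicity, PN = (p₁ − p₀) / p₁.
PN = (0.01784 − 0.011917) / 0.01784 = 0.0059233 / 0.01784 ≈ 0.3320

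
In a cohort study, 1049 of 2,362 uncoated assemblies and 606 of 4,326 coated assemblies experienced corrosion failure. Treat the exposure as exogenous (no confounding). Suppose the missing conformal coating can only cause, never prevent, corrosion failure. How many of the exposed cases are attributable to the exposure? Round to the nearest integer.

p₁ = P(outcome | exposed) = 1049/2362 = 0.44412
p₀ = P(outcome | unexposed) = 606/4326 = 0.14008
PN = (p₁ − p₀)/p₁ = (0.44412 − 0.14008) / 0.44412 ≈ 0.68458.
Attributable cases ≈ PN × (exposed cases) = 0.68458 × 1049 ≈ 718.12.

about 718 cases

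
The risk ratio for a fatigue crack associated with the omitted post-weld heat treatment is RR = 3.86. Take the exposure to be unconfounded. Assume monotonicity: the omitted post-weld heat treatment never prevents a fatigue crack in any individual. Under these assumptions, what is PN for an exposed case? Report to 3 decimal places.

Under exogeneity and monotonicity, PN = (RR − 1) / RR = 1 − 1/RR.
PN = (3.86 − 1) / 3.86 = 2.86 / 3.86 ≈ 0.7409

PN ≈ 0.741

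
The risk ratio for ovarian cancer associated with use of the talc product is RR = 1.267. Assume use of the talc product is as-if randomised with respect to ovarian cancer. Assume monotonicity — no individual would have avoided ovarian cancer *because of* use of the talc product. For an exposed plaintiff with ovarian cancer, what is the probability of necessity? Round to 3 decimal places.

PN ≈ 0.211

Under exogeneity and monotonicity, PN = (RR − 1) / RR = 1 − 1/RR.
PN = (1.267 − 1) / 1.267 = 0.267 / 1.267 ≈ 0.2107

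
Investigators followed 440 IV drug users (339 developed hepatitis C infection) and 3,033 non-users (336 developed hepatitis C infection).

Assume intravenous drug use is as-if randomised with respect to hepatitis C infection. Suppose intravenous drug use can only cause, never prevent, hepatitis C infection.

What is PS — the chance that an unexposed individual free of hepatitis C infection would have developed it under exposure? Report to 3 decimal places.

p₁ = P(outcome | exposed) = 339/440 = 0.77045
p₀ = P(outcome | unexposed) = 336/3033 = 0.11078
Under exogeneity and monotonicity, PS = (p₁ − p₀) / (1 − p₀).
PS = (0.77045 − 0.11078) / (1 − 0.11078) = 0.65967 / 0.88922 ≈ 0.7419

PS ≈ 0.742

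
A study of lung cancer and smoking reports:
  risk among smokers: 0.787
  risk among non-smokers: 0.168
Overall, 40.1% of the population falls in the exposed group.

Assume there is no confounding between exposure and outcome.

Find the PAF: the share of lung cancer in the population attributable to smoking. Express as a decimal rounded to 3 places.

Let p₁ = 0.787, p₀ = 0.168.
Overall risk P(Y=1) = π·p₁ + (1−π)·p₀ = 0.401×0.787 + 0.599×0.168 = 0.41622.
Under exogeneity, PAF = [P(Y=1) − p₀] / P(Y=1).
PAF = (0.41622 − 0.168) / 0.41622 ≈ 0.5964

PAF ≈ 0.596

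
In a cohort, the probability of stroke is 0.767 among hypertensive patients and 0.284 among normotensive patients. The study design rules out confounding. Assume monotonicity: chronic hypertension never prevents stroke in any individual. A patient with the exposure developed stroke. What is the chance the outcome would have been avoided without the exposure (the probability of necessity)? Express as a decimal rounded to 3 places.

PN ≈ 0.630

Let p₁ = 0.767, p₀ = 0.284.
Under exogeneity and monotonicity, PN = (p₁ − p₀) / p₁.
PN = (0.767 − 0.284) / 0.767 = 0.483 / 0.767 ≈ 0.6297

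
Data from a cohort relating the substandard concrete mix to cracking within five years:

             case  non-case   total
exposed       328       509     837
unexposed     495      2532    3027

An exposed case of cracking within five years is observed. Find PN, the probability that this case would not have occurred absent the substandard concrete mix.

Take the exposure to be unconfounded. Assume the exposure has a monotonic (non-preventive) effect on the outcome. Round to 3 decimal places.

PN ≈ 0.583

p₁ = P(outcome | exposed) = 328/837 = 0.39188
p₀ = P(outcome | unexposed) = 495/3027 = 0.16353
Under exogeneity and monotonicity, PN = (p₁ − p₀)/p₁.
PN = (0.39188 − 0.16353) / 0.39188 ≈ 0.5827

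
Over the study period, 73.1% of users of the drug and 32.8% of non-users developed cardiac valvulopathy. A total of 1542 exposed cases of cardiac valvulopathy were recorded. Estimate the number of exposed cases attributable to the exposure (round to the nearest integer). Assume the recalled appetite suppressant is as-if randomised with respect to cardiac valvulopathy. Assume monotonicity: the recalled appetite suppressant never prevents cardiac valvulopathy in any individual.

about 850 cases

p₁ = 0.731, p₀ = 0.328.
PN = (p₁ − p₀)/p₁ = (0.731 − 0.328) / 0.731 ≈ 0.55130.
Attributable cases ≈ PN × (exposed cases) = 0.55130 × 1542 ≈ 850.10.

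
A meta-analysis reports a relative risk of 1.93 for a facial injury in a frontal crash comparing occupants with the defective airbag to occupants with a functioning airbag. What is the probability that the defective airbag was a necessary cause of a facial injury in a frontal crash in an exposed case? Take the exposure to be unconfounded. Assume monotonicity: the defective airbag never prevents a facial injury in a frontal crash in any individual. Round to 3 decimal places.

Under exogeneity and monotonicity, PN = (RR − 1) / RR = 1 − 1/RR.
PN = (1.93 − 1) / 1.93 = 0.93 / 1.93 ≈ 0.4819

PN ≈ 0.482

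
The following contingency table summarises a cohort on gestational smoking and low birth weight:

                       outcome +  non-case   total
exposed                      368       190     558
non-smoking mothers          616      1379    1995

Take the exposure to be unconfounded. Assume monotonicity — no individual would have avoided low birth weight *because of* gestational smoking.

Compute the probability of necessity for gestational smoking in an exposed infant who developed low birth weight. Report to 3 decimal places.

p₁ = P(outcome | exposed) = 368/558 = 0.6595
p₀ = P(outcome | unexposed) = 616/1995 = 0.30877
Under exogeneity and monotonicity, PN = (p₁ − p₀) / p₁.
PN = (0.6595 − 0.30877) / 0.6595 = 0.35073 / 0.6595 ≈ 0.5318

PN ≈ 0.532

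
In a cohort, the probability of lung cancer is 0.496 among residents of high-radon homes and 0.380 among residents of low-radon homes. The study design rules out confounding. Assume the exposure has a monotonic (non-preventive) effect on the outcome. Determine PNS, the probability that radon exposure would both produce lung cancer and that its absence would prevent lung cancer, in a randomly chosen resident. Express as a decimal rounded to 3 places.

PNS ≈ 0.116

Let p₁ = 0.496, p₀ = 0.38.
Under exogeneity and monotonicity, PNS = p₁ − p₀.
PNS = 0.496 − 0.38 = 0.116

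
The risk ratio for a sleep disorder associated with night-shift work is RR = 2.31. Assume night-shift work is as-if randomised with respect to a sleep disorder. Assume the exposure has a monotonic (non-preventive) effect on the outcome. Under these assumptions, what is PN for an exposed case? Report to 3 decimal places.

Under exogeneity and monotonicity, PN = (RR − 1) / RR = 1 − 1/RR.
PN = (2.31 − 1) / 2.31 = 1.31 / 2.31 ≈ 0.5671

PN ≈ 0.567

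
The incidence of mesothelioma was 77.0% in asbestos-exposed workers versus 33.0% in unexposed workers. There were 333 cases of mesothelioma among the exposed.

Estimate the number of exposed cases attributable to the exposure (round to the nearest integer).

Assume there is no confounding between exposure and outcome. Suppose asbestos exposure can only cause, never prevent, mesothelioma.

about 190 cases

p₁ = 0.77, p₀ = 0.33.
PN = (p₁ − p₀)/p₁ = (0.77 − 0.33) / 0.77 ≈ 0.57143.
Attributable cases ≈ PN × (exposed cases) = 0.57143 × 333 ≈ 190.29.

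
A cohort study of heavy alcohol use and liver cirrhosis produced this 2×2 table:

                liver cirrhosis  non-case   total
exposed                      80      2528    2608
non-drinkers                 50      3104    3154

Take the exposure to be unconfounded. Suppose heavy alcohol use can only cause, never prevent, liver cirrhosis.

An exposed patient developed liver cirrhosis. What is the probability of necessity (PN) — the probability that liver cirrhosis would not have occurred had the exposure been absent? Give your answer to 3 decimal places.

PN ≈ 0.483

p₁ = P(outcome | exposed) = 80/2608 = 0.030675
p₀ = P(outcome | unexposed) = 50/3154 = 0.015853
Under exogeneity and monotonicity, PN = (p₁ − p₀)/p₁.
PN = (0.030675 − 0.015853) / 0.030675 ≈ 0.4832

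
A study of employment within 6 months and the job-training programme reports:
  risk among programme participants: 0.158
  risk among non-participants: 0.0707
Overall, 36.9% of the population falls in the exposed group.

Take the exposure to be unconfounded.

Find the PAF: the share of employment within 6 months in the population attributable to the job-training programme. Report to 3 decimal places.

Let p₁ = 0.158, p₀ = 0.0707.
Overall risk P(Y=1) = π·p₁ + (1−π)·p₀ = 0.369×0.158 + 0.631×0.0707 = 0.10291.
Under exogeneity, PAF = [P(Y=1) − p₀] / P(Y=1).
PAF = (0.10291 − 0.0707) / 0.10291 ≈ 0.3130

PAF ≈ 0.313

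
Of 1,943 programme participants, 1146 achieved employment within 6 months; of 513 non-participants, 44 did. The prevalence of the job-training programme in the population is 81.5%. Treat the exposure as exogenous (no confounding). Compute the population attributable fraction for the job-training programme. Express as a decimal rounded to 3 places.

p₁ = P(outcome | exposed) = 1146/1943 = 0.58981
p₀ = P(outcome | unexposed) = 44/513 = 0.08577
Overall risk P(Y=1) = π·p₁ + (1−π)·p₀ = 0.815×0.58981 + 0.185×0.08577 = 0.49656.
Under exogeneity, PAF = [P(Y=1) − p₀] / P(Y=1).
PAF = (0.49656 − 0.08577) / 0.49656 ≈ 0.8273

PAF ≈ 0.827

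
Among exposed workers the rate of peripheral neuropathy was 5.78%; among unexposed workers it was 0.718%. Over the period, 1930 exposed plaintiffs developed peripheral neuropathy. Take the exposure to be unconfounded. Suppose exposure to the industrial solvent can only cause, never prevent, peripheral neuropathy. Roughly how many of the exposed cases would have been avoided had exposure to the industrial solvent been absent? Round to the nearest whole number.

about 1690 cases

p₁ = 0.0578, p₀ = 0.00718.
PN = (p₁ − p₀)/p₁ = (0.0578 − 0.00718) / 0.0578 ≈ 0.87578.
Attributable cases ≈ PN × (exposed cases) = 0.87578 × 1930 ≈ 1690.25.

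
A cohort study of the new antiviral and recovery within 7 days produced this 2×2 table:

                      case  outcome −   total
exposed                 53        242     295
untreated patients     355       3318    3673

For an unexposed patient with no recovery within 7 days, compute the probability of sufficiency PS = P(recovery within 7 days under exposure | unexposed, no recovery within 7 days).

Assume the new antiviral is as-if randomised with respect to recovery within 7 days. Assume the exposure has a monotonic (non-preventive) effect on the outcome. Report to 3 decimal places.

p₁ = P(outcome | exposed) = 53/295 = 0.17966
p₀ = P(outcome | unexposed) = 355/3673 = 0.096651
Under exogeneity and monotonicity, PS = (p₁ − p₀) / (1 − p₀).
PS = (0.17966 − 0.096651) / (1 − 0.096651) = 0.08301 / 0.90335 ≈ 0.0919

PS ≈ 0.092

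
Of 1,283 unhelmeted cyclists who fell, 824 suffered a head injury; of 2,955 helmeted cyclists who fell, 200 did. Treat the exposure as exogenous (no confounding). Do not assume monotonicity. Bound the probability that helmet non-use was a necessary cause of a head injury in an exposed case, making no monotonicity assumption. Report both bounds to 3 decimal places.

0.895 ≤ PN ≤ 1.000

p₁ = P(outcome | exposed) = 824/1283 = 0.64224
p₀ = P(outcome | unexposed) = 200/2955 = 0.067682
Under exogeneity alone the bounds on PN are max{0,(p₁−p₀)/p₁} ≤ PN ≤ min{1,(1−p₀)/p₁}.
  lower = (p₁ − p₀)/p₁ = 0.57456 / 0.64224 ≈ 0.8946
  upper = min{1, (1 − p₀)/p₁} = 0.93232 / 0.64224 ≈ 1.4517 → capped at 1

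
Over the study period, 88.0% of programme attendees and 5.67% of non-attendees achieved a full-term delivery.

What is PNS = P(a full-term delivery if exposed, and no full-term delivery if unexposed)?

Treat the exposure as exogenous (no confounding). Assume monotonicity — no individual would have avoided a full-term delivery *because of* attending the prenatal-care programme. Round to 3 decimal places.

PNS ≈ 0.823

p₁ = 0.88, p₀ = 0.0567.
Under exogeneity and monotonicity, PNS = p₁ − p₀.
PNS = 0.88 − 0.0567 = 0.8233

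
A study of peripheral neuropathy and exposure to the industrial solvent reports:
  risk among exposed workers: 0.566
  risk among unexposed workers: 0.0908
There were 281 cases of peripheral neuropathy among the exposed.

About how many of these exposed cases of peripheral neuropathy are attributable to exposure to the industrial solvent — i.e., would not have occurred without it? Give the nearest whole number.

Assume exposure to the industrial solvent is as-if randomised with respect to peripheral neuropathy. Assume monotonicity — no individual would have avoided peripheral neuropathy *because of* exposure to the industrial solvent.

about 236 cases

Let p₁ = 0.566, p₀ = 0.0908.
PN = (p₁ − p₀)/p₁ = (0.566 − 0.0908) / 0.566 ≈ 0.83958.
Attributable cases ≈ PN × (exposed cases) = 0.83958 × 281 ≈ 235.92.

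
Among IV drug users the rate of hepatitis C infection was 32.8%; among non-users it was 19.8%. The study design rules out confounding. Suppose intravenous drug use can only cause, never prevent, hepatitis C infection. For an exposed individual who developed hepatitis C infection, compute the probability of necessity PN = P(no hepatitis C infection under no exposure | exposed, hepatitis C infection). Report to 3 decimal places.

PN ≈ 0.396

p₁ = 0.328, p₀ = 0.198.
Under exogeneity and monotonicity, PN = (p₁ − p₀) / p₁.
PN = (0.328 − 0.198) / 0.328 = 0.13 / 0.328 ≈ 0.3963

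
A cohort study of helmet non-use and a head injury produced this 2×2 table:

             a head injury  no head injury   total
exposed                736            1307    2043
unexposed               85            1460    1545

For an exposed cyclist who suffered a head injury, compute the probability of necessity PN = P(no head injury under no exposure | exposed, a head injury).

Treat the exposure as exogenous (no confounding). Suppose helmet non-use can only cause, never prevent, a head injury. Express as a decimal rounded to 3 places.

PN ≈ 0.847

p₁ = P(outcome | exposed) = 736/2043 = 0.36025
p₀ = P(outcome | unexposed) = 85/1545 = 0.055016
Under exogeneity and monotonicity, PN = (p₁ − p₀)/p₁.
PN = (0.36025 − 0.055016) / 0.36025 ≈ 0.8473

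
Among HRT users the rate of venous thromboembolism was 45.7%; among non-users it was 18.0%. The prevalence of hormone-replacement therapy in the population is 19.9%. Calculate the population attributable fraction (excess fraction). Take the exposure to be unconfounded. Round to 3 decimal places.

PAF ≈ 0.234

p₁ = 0.457, p₀ = 0.18.
Overall risk P(Y=1) = π·p₁ + (1−π)·p₀ = 0.199×0.457 + 0.801×0.18 = 0.23512.
Under exogeneity, PAF = [P(Y=1) − p₀] / P(Y=1).
PAF = (0.23512 − 0.18) / 0.23512 ≈ 0.2344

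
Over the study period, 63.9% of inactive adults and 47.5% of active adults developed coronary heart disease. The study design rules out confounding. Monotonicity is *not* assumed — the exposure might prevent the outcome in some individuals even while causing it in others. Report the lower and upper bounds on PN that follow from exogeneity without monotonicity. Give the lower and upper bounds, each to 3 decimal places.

0.257 ≤ PN ≤ 0.822

p₁ = 0.639, p₀ = 0.475.
Under exogeneity alone the bounds on PN are max{0,(p₁−p₀)/p₁} ≤ PN ≤ min{1,(1−p₀)/p₁}.
  lower = (p₁ − p₀)/p₁ = 0.164 / 0.639 ≈ 0.2567
  upper = min{1, (1 − p₀)/p₁} = 0.525 / 0.639 ≈ 0.8216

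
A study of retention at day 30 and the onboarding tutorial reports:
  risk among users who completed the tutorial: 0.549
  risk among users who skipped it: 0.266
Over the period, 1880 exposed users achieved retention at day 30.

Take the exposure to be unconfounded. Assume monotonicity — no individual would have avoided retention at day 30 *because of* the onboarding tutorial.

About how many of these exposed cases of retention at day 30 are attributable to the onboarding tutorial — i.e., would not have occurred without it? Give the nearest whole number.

about 969 cases

Let p₁ = 0.549, p₀ = 0.266.
PN = (p₁ − p₀)/p₁ = (0.549 − 0.266) / 0.549 ≈ 0.51548.
Attributable cases ≈ PN × (exposed cases) = 0.51548 × 1880 ≈ 969.11.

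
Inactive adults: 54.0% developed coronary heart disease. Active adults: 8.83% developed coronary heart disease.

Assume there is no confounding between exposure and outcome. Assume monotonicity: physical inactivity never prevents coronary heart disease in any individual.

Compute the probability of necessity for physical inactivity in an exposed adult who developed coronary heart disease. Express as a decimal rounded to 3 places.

p₁ = 0.54, p₀ = 0.0883.
Under exogeneity and monotonicity, PN = (p₁ − p₀) / p₁.
PN = (0.54 − 0.0883) / 0.54 = 0.4517 / 0.54 ≈ 0.8365

PN ≈ 0.836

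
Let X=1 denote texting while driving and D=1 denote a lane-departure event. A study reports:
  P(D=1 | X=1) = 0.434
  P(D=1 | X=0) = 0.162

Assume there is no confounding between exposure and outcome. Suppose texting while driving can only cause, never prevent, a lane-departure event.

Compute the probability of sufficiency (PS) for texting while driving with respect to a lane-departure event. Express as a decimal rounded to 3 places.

PS ≈ 0.325

Let p₁ = 0.434, p₀ = 0.162.
Under exogeneity and monotonicity, PS = (p₁ − p₀) / (1 − p₀).
PS = (0.434 − 0.162) / (1 − 0.162) = 0.272 / 0.838 ≈ 0.3246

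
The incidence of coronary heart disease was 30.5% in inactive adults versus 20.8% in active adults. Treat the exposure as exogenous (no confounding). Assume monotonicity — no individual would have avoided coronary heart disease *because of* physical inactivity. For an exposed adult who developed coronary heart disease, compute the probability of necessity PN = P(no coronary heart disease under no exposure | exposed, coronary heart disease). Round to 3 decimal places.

p₁ = 0.305, p₀ = 0.208.
Under exogeneity and monotonicity, PN = (p₁ − p₀) / p₁.
PN = (0.305 − 0.208) / 0.305 = 0.097 / 0.305 ≈ 0.3180

PN ≈ 0.318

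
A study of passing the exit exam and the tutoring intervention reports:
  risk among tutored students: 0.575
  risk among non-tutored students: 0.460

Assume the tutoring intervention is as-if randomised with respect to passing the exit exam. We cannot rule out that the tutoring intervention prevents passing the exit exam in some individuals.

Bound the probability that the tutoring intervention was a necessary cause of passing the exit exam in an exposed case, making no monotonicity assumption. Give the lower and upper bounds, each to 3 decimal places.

Let p₁ = 0.575, p₀ = 0.46.
Under exogeneity alone the bounds on PN are max{0,(p₁−p₀)/p₁} ≤ PN ≤ min{1,(1−p₀)/p₁}.
  lower = (p₁ − p₀)/p₁ = 0.115 / 0.575 ≈ 0.2000
  upper = min{1, (1 − p₀)/p₁} = 0.54 / 0.575 ≈ 0.9391

0.200 ≤ PN ≤ 0.939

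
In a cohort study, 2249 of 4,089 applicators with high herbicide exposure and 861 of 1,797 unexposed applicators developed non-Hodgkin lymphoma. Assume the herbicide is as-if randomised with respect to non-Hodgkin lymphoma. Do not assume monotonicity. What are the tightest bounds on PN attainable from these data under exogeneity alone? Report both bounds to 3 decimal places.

p₁ = P(outcome | exposed) = 2249/4089 = 0.55001
p₀ = P(outcome | unexposed) = 861/1797 = 0.47913
Under exogeneity alone the bounds on PN are max{0,(p₁−p₀)/p₁} ≤ PN ≤ min{1,(1−p₀)/p₁}.
  lower = (p₁ − p₀)/p₁ = 0.07088 / 0.55001 ≈ 0.1289
  upper = min{1, (1 − p₀)/p₁} = 0.52087 / 0.55001 ≈ 0.9470

0.129 ≤ PN ≤ 0.947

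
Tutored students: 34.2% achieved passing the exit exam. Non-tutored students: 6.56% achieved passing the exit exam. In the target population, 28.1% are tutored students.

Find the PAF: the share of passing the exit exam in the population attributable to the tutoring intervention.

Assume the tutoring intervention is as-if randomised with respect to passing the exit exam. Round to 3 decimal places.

p₁ = 0.342, p₀ = 0.0656.
Overall risk P(Y=1) = π·p₁ + (1−π)·p₀ = 0.281×0.342 + 0.719×0.0656 = 0.14327.
Under exogeneity, PAF = [P(Y=1) − p₀] / P(Y=1).
PAF = (0.14327 − 0.0656) / 0.14327 ≈ 0.5421

PAF ≈ 0.542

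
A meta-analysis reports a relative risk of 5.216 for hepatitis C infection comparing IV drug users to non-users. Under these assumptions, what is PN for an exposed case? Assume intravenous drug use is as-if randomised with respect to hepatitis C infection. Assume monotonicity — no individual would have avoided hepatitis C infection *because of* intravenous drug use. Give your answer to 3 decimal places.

Under exogeneity and monotonicity, PN = (RR − 1) / RR = 1 − 1/RR.
PN = (5.216 − 1) / 5.216 = 4.216 / 5.216 ≈ 0.8083

PN ≈ 0.808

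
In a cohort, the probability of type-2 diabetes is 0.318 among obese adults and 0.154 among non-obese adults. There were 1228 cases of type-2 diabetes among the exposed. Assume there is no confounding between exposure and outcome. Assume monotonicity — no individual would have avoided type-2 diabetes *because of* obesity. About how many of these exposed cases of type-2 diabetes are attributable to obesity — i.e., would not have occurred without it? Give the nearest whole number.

about 633 cases

Let p₁ = 0.318, p₀ = 0.154.
PN = (p₁ − p₀)/p₁ = (0.318 − 0.154) / 0.318 ≈ 0.51572.
Attributable cases ≈ PN × (exposed cases) = 0.51572 × 1228 ≈ 633.31.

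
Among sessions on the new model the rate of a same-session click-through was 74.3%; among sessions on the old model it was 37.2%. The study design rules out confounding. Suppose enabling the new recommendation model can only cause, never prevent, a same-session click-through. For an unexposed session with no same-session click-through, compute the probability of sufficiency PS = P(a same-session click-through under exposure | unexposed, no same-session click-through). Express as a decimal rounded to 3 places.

p₁ = 0.743, p₀ = 0.372.
Under exogeneity and monotonicity, PS = (p₁ − p₀) / (1 − p₀).
PS = (0.743 − 0.372) / (1 − 0.372) = 0.371 / 0.628 ≈ 0.5908

PS ≈ 0.591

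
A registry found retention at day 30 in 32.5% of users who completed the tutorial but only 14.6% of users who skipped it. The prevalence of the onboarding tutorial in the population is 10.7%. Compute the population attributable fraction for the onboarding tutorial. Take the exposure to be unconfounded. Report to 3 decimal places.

PAF ≈ 0.116

p₁ = 0.325, p₀ = 0.146.
Overall risk P(Y=1) = π·p₁ + (1−π)·p₀ = 0.107×0.325 + 0.893×0.146 = 0.16515.
Under exogeneity, PAF = [P(Y=1) − p₀] / P(Y=1).
PAF = (0.16515 − 0.146) / 0.16515 ≈ 0.1160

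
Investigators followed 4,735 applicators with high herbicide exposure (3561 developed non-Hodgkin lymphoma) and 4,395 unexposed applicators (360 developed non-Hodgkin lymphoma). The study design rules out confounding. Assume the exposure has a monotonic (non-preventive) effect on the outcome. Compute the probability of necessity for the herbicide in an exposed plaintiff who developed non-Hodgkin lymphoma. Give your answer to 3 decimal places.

p₁ = P(outcome | exposed) = 3561/4735 = 0.75206
p₀ = P(outcome | unexposed) = 360/4395 = 0.081911
Under exogeneity and monotonicity, PN = (p₁ − p₀) / p₁.
PN = (0.75206 − 0.081911) / 0.75206 = 0.67015 / 0.75206 ≈ 0.8911

PN ≈ 0.891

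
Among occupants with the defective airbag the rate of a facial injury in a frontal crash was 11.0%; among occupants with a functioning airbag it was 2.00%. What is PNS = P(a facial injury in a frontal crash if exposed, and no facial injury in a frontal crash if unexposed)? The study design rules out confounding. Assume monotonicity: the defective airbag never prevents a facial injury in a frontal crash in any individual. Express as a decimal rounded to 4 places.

PNS ≈ 0.0900

p₁ = 0.11, p₀ = 0.02.
Under exogeneity and monotonicity, PNS = p₁ − p₀.
PNS = 0.11 − 0.02 = 0.09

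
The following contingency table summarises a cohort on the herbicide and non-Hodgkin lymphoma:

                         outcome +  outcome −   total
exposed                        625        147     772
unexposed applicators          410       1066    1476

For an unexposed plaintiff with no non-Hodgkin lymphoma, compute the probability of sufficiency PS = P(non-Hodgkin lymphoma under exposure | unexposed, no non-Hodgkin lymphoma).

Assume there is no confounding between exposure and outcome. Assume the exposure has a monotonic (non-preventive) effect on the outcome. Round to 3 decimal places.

p₁ = P(outcome | exposed) = 625/772 = 0.80959
p₀ = P(outcome | unexposed) = 410/1476 = 0.27778
Under exogeneity and monotonicity, PS = (p₁ − p₀)/(1 − p₀).
PS = (0.80959 − 0.27778) / 0.72222 ≈ 0.7363

PS ≈ 0.736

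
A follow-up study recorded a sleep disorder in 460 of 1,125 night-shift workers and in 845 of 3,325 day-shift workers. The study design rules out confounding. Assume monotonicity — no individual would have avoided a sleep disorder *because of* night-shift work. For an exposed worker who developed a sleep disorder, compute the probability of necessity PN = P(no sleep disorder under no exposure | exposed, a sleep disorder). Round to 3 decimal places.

p₁ = P(outcome | exposed) = 460/1125 = 0.40889
p₀ = P(outcome | unexposed) = 845/3325 = 0.25414
Under exogeneity and monotonicity, PN = (p₁ − p₀) / p₁.
PN = (0.40889 − 0.25414) / 0.40889 = 0.15475 / 0.40889 ≈ 0.3785

PN ≈ 0.378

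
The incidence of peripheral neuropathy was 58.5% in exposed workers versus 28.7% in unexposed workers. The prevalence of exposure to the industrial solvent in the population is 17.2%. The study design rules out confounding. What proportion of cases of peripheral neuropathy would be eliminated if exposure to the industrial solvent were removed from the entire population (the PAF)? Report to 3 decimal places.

p₁ = 0.585, p₀ = 0.287.
Overall risk P(Y=1) = π·p₁ + (1−π)·p₀ = 0.172×0.585 + 0.828×0.287 = 0.33826.
Under exogeneity, PAF = [P(Y=1) − p₀] / P(Y=1).
PAF = (0.33826 − 0.287) / 0.33826 ≈ 0.1515

PAF ≈ 0.152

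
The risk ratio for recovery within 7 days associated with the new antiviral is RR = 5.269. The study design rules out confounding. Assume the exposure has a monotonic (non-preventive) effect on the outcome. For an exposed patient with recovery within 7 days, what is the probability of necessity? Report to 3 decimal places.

PN ≈ 0.810

Under exogeneity and monotonicity, PN = (RR − 1) / RR = 1 − 1/RR.
PN = (5.269 − 1) / 5.269 = 4.269 / 5.269 ≈ 0.8102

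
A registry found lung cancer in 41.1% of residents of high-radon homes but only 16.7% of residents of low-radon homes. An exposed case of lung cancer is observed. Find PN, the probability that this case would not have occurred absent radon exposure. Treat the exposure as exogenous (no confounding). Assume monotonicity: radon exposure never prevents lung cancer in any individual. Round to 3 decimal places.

PN ≈ 0.594

p₁ = 0.411, p₀ = 0.167.
Under exogeneity and monotonicity, PN = (p₁ − p₀) / p₁.
PN = (0.411 − 0.167) / 0.411 = 0.244 / 0.411 ≈ 0.5937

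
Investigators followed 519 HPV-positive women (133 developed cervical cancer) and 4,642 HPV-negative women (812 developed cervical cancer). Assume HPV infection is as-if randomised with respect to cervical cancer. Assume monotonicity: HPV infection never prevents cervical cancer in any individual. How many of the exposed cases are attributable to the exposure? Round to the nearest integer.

about 42 cases

p₁ = P(outcome | exposed) = 133/519 = 0.25626
p₀ = P(outcome | unexposed) = 812/4642 = 0.17492
PN = (p₁ − p₀)/p₁ = (0.25626 − 0.17492) / 0.25626 ≈ 0.31740.
Attributable cases ≈ PN × (exposed cases) = 0.31740 × 133 ≈ 42.21.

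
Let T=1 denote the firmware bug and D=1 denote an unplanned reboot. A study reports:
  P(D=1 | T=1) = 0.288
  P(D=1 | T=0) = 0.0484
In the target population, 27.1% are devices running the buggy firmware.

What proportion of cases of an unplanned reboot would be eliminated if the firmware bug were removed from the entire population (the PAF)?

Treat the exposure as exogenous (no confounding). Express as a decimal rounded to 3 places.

PAF ≈ 0.573

Let p₁ = 0.288, p₀ = 0.0484.
Overall risk P(Y=1) = π·p₁ + (1−π)·p₀ = 0.271×0.288 + 0.729×0.0484 = 0.11333.
Under exogeneity, PAF = [P(Y=1) − p₀] / P(Y=1).
PAF = (0.11333 − 0.0484) / 0.11333 ≈ 0.5729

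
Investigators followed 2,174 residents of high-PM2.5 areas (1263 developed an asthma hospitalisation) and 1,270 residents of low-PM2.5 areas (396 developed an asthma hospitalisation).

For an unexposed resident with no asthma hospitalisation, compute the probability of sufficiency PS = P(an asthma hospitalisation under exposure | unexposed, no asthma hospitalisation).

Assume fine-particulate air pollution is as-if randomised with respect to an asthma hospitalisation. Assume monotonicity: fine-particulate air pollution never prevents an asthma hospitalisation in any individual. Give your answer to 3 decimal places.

p₁ = P(outcome | exposed) = 1263/2174 = 0.58096
p₀ = P(outcome | unexposed) = 396/1270 = 0.31181
Under exogeneity and monotonicity, PS = (p₁ − p₀) / (1 − p₀).
PS = (0.58096 − 0.31181) / (1 − 0.31181) = 0.26915 / 0.68819 ≈ 0.3911

PS ≈ 0.391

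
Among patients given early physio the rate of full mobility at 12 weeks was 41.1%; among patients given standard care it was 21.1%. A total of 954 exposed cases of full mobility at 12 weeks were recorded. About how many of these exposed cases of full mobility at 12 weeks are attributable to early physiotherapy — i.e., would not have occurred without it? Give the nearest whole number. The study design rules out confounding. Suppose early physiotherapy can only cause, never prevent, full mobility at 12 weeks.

p₁ = 0.411, p₀ = 0.211.
PN = (p₁ − p₀)/p₁ = (0.411 − 0.211) / 0.411 ≈ 0.48662.
Attributable cases ≈ PN × (exposed cases) = 0.48662 × 954 ≈ 464.23.

about 464 cases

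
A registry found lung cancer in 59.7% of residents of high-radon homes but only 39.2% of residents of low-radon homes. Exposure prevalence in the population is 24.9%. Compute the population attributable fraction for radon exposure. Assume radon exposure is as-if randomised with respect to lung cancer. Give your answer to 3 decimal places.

p₁ = 0.597, p₀ = 0.392.
Overall risk P(Y=1) = π·p₁ + (1−π)·p₀ = 0.249×0.597 + 0.751×0.392 = 0.44304.
Under exogeneity, PAF = [P(Y=1) − p₀] / P(Y=1).
PAF = (0.44304 − 0.392) / 0.44304 ≈ 0.1152

PAF ≈ 0.115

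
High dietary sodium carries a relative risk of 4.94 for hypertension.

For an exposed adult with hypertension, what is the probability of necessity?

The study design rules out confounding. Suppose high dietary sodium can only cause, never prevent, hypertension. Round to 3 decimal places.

Under exogeneity and monotonicity, PN = (RR − 1) / RR = 1 − 1/RR.
PN = (4.94 − 1) / 4.94 = 3.94 / 4.94 ≈ 0.7976

PN ≈ 0.798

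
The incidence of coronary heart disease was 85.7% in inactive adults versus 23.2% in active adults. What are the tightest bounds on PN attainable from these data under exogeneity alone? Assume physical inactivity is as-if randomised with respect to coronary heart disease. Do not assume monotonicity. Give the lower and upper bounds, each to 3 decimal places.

p₁ = 0.857, p₀ = 0.232.
Under exogeneity alone the bounds on PN are max{0,(p₁−p₀)/p₁} ≤ PN ≤ min{1,(1−p₀)/p₁}.
  lower = (p₁ − p₀)/p₁ = 0.625 / 0.857 ≈ 0.7293
  upper = min{1, (1 − p₀)/p₁} = 0.768 / 0.857 ≈ 0.8961

0.729 ≤ PN ≤ 0.896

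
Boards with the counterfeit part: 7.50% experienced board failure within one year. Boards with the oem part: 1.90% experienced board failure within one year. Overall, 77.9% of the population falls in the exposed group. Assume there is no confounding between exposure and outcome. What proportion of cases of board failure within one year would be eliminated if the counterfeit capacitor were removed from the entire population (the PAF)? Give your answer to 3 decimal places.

p₁ = 0.075, p₀ = 0.019.
Overall risk P(Y=1) = π·p₁ + (1−π)·p₀ = 0.779×0.075 + 0.221×0.019 = 0.062624.
Under exogeneity, PAF = [P(Y=1) − p₀] / P(Y=1).
PAF = (0.062624 − 0.019) / 0.062624 ≈ 0.6966

PAF ≈ 0.697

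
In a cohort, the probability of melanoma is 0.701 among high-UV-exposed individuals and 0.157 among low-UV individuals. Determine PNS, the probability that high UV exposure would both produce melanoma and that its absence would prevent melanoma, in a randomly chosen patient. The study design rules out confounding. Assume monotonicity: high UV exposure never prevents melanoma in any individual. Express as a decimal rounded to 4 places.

Let p₁ = 0.701, p₀ = 0.157.
Under exogeneity and monotonicity, PNS = p₁ − p₀.
PNS = 0.701 − 0.157 = 0.544

PNS ≈ 0.5440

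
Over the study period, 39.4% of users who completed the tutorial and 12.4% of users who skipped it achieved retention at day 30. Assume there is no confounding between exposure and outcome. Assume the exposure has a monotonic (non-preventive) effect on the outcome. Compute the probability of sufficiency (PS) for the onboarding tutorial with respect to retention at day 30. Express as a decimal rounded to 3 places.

PS ≈ 0.308

p₁ = 0.394, p₀ = 0.124.
Under exogeneity and monotonicity, PS = (p₁ − p₀) / (1 − p₀).
PS = (0.394 − 0.124) / (1 − 0.124) = 0.27 / 0.876 ≈ 0.3082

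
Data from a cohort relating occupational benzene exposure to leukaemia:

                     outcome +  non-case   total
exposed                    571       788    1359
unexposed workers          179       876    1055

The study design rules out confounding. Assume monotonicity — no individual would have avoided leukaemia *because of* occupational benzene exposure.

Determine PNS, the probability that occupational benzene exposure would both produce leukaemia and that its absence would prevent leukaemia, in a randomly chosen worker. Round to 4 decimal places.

p₁ = P(outcome | exposed) = 571/1359 = 0.42016
p₀ = P(outcome | unexposed) = 179/1055 = 0.16967
Under exogeneity and monotonicity, PNS = p₁ − p₀.
PNS = 0.42016 − 0.16967 = 0.25049

PNS ≈ 0.2505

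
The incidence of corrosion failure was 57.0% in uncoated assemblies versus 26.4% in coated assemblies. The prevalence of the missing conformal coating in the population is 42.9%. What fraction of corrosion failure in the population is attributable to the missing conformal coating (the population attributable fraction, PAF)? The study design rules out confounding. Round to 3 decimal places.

p₁ = 0.57, p₀ = 0.264.
Overall risk P(Y=1) = π·p₁ + (1−π)·p₀ = 0.429×0.57 + 0.571×0.264 = 0.39527.
Under exogeneity, PAF = [P(Y=1) − p₀] / P(Y=1).
PAF = (0.39527 − 0.264) / 0.39527 ≈ 0.3321

PAF ≈ 0.332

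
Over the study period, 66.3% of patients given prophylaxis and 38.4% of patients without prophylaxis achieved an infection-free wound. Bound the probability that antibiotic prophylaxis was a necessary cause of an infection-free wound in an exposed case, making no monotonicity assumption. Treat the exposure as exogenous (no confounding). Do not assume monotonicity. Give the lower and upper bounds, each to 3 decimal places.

p₁ = 0.663, p₀ = 0.384.
Under exogeneity alone the bounds on PN are max{0,(p₁−p₀)/p₁} ≤ PN ≤ min{1,(1−p₀)/p₁}.
  lower = (p₁ − p₀)/p₁ = 0.279 / 0.663 ≈ 0.4208
  upper = min{1, (1 − p₀)/p₁} = 0.616 / 0.663 ≈ 0.9291

0.421 ≤ PN ≤ 0.929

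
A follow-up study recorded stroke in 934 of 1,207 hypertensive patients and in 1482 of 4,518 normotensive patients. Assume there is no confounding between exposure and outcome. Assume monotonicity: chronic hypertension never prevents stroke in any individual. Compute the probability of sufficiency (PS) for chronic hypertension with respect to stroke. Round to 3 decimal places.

PS ≈ 0.663

p₁ = P(outcome | exposed) = 934/1207 = 0.77382
p₀ = P(outcome | unexposed) = 1482/4518 = 0.32802
Under exogeneity and monotonicity, PS = (p₁ − p₀) / (1 − p₀).
PS = (0.77382 − 0.32802) / (1 − 0.32802) = 0.4458 / 0.67198 ≈ 0.6634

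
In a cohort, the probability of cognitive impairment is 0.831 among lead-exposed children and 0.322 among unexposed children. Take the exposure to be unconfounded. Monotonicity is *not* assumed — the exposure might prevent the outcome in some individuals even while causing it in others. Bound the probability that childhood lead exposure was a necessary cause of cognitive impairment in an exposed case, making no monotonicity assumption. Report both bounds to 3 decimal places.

0.613 ≤ PN ≤ 0.816

Let p₁ = 0.831, p₀ = 0.322.
Under exogeneity alone the bounds on PN are max{0,(p₁−p₀)/p₁} ≤ PN ≤ min{1,(1−p₀)/p₁}.
  lower = (p₁ − p₀)/p₁ = 0.509 / 0.831 ≈ 0.6125
  upper = min{1, (1 − p₀)/p₁} = 0.678 / 0.831 ≈ 0.8159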